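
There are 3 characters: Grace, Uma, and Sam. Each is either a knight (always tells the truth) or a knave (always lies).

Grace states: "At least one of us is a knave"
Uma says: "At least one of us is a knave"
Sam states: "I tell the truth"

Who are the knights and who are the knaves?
Grace is a knight.
Uma is a knight.
Sam is a knave.

Verification:
- Grace (knight) says "At least one of us is a knave" - this is TRUE because Sam is a knave.
- Uma (knight) says "At least one of us is a knave" - this is TRUE because Sam is a knave.
- Sam (knave) says "I tell the truth" - this is FALSE (a lie) because Sam is a knave.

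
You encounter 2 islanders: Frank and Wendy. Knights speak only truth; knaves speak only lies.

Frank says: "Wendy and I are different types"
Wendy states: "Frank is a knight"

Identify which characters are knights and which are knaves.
Frank is a knave.
Wendy is a knave.

Verification:
- Frank (knave) says "Wendy and I are different types" - this is FALSE (a lie) because Frank is a knave and Wendy is a knave.
- Wendy (knave) says "Frank is a knight" - this is FALSE (a lie) because Frank is a knave.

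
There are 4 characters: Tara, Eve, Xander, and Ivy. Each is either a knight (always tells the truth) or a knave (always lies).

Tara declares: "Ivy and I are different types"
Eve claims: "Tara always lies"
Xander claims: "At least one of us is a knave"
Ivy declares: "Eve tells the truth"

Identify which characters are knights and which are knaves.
Tara is a knight.
Eve is a knave.
Xander is a knight.
Ivy is a knave.

Verification:
- Tara (knight) says "Ivy and I are different types" - this is TRUE because Tara is a knight and Ivy is a knave.
- Eve (knave) says "Tara always lies" - this is FALSE (a lie) because Tara is a knight.
- Xander (knight) says "At least one of us is a knave" - this is TRUE because Eve and Ivy are knaves.
- Ivy (knave) says "Eve tells the truth" - this is FALSE (a lie) because Eve is a knave.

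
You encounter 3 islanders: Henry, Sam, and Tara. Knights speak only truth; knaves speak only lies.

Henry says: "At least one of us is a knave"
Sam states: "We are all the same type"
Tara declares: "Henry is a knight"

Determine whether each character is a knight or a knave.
Henry is a knight.
Sam is a knave.
Tara is a knight.

Verification:
- Henry (knight) says "At least one of us is a knave" - this is TRUE because Sam is a knave.
- Sam (knave) says "We are all the same type" - this is FALSE (a lie) because Henry and Tara are knights and Sam is a knave.
- Tara (knight) says "Henry is a knight" - this is TRUE because Henry is a knight.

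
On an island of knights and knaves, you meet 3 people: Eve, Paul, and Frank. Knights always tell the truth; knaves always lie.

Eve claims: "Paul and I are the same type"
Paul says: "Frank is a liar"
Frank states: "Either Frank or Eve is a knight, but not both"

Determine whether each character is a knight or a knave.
Eve is a knave.
Paul is a knight.
Frank is a knave.

Verification:
- Eve (knave) says "Paul and I are the same type" - this is FALSE (a lie) because Eve is a knave and Paul is a knight.
- Paul (knight) says "Frank is a liar" - this is TRUE because Frank is a knave.
- Frank (knave) says "Either Frank or Eve is a knight, but not both" - this is FALSE (a lie) because Frank is a knave and Eve is a knave.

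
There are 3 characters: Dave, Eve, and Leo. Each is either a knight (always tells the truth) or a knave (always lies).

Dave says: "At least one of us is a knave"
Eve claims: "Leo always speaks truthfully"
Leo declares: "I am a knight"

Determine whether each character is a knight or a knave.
Dave is a knight.
Eve is a knave.
Leo is a knave.

Verification:
- Dave (knight) says "At least one of us is a knave" - this is TRUE because Eve and Leo are knaves.
- Eve (knave) says "Leo always speaks truthfully" - this is FALSE (a lie) because Leo is a knave.
- Leo (knave) says "I am a knight" - this is FALSE (a lie) because Leo is a knave.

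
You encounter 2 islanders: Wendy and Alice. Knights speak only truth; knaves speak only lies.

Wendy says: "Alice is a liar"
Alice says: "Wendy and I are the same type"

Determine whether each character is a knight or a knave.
Wendy is a knight.
Alice is a knave.

Verification:
- Wendy (knight) says "Alice is a liar" - this is TRUE because Alice is a knave.
- Alice (knave) says "Wendy and I are the same type" - this is FALSE (a lie) because Alice is a knave and Wendy is a knight.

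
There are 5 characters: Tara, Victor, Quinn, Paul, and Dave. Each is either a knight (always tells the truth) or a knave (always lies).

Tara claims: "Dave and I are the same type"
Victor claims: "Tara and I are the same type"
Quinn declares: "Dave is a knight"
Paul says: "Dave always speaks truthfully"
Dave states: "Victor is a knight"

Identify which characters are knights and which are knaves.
Tara is a knight.
Victor is a knight.
Quinn is a knight.
Paul is a knight.
Dave is a knight.

Verification:
- Tara (knight) says "Dave and I are the same type" - this is TRUE because Tara is a knight and Dave is a knight.
- Victor (knight) says "Tara and I are the same type" - this is TRUE because Victor is a knight and Tara is a knight.
- Quinn (knight) says "Dave is a knight" - this is TRUE because Dave is a knight.
- Paul (knight) says "Dave always speaks truthfully" - this is TRUE because Dave is a knight.
- Dave (knight) says "Victor is a knight" - this is TRUE because Victor is a knight.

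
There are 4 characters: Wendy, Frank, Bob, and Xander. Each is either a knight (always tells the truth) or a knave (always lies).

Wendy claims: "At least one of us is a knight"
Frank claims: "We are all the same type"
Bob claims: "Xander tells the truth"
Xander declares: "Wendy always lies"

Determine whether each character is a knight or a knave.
Wendy is a knight.
Frank is a knave.
Bob is a knave.
Xander is a knave.

Verification:
- Wendy (knight) says "At least one of us is a knight" - this is TRUE because Wendy is a knight.
- Frank (knave) says "We are all the same type" - this is FALSE (a lie) because Wendy is a knight and Frank, Bob, and Xander are knaves.
- Bob (knave) says "Xander tells the truth" - this is FALSE (a lie) because Xander is a knave.
- Xander (knave) says "Wendy always lies" - this is FALSE (a lie) because Wendy is a knight.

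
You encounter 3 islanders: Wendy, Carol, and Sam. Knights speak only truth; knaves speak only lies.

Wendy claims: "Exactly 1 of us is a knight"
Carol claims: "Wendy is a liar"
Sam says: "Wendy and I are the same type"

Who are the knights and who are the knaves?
Wendy is a knight.
Carol is a knave.
Sam is a knave.

Verification:
- Wendy (knight) says "Exactly 1 of us is a knight" - this is TRUE because there are 1 knights.
- Carol (knave) says "Wendy is a liar" - this is FALSE (a lie) because Wendy is a knight.
- Sam (knave) says "Wendy and I are the same type" - this is FALSE (a lie) because Sam is a knave and Wendy is a knight.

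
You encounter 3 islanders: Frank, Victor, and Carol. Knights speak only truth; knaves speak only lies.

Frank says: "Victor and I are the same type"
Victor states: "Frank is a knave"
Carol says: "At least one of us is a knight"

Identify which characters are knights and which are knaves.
Frank is a knave.
Victor is a knight.
Carol is a knight.

Verification:
- Frank (knave) says "Victor and I are the same type" - this is FALSE (a lie) because Frank is a knave and Victor is a knight.
- Victor (knight) says "Frank is a knave" - this is TRUE because Frank is a knave.
- Carol (knight) says "At least one of us is a knight" - this is TRUE because Victor and Carol are knights.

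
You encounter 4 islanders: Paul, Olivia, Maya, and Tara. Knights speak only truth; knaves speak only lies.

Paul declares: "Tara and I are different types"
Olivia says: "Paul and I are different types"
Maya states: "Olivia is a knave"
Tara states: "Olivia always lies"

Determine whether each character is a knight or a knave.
Paul is a knave.
Olivia is a knight.
Maya is a knave.
Tara is a knave.

Verification:
- Paul (knave) says "Tara and I are different types" - this is FALSE (a lie) because Paul is a knave and Tara is a knave.
- Olivia (knight) says "Paul and I are different types" - this is TRUE because Olivia is a knight and Paul is a knave.
- Maya (knave) says "Olivia is a knave" - this is FALSE (a lie) because Olivia is a knight.
- Tara (knave) says "Olivia always lies" - this is FALSE (a lie) because Olivia is a knight.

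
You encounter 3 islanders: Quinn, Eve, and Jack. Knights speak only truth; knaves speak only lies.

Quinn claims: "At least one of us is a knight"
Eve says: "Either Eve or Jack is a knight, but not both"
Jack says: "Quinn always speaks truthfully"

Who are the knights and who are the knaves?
Quinn is a knave.
Eve is a knave.
Jack is a knave.

Verification:
- Quinn (knave) says "At least one of us is a knight" - this is FALSE (a lie) because no one is a knight.
- Eve (knave) says "Either Eve or Jack is a knight, but not both" - this is FALSE (a lie) because Eve is a knave and Jack is a knave.
- Jack (knave) says "Quinn always speaks truthfully" - this is FALSE (a lie) because Quinn is a knave.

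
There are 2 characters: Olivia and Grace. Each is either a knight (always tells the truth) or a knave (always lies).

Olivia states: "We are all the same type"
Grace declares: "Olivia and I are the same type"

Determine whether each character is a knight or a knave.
Olivia is a knight.
Grace is a knight.

Verification:
- Olivia (knight) says "We are all the same type" - this is TRUE because Olivia and Grace are knights.
- Grace (knight) says "Olivia and I are the same type" - this is TRUE because Grace is a knight and Olivia is a knight.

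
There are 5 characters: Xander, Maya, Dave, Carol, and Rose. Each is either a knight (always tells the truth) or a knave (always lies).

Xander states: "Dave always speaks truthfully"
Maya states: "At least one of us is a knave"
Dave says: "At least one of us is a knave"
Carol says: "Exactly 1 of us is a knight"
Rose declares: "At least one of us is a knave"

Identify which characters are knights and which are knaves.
Xander is a knight.
Maya is a knight.
Dave is a knight.
Carol is a knave.
Rose is a knight.

Verification:
- Xander (knight) says "Dave always speaks truthfully" - this is TRUE because Dave is a knight.
- Maya (knight) says "At least one of us is a knave" - this is TRUE because Carol is a knave.
- Dave (knight) says "At least one of us is a knave" - this is TRUE because Carol is a knave.
- Carol (knave) says "Exactly 1 of us is a knight" - this is FALSE (a lie) because there are 4 knights.
- Rose (knight) says "At least one of us is a knave" - this is TRUE because Carol is a knave.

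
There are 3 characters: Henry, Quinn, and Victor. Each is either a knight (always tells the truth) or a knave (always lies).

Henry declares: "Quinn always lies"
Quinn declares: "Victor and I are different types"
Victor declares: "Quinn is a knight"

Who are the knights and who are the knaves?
Henry is a knight.
Quinn is a knave.
Victor is a knave.

Verification:
- Henry (knight) says "Quinn always lies" - this is TRUE because Quinn is a knave.
- Quinn (knave) says "Victor and I are different types" - this is FALSE (a lie) because Quinn is a knave and Victor is a knave.
- Victor (knave) says "Quinn is a knight" - this is FALSE (a lie) because Quinn is a knave.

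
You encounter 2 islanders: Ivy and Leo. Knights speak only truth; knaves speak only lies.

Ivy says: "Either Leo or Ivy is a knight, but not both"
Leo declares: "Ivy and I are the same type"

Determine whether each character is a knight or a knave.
Ivy is a knight.
Leo is a knave.

Verification:
- Ivy (knight) says "Either Leo or Ivy is a knight, but not both" - this is TRUE because Leo is a knave and Ivy is a knight.
- Leo (knave) says "Ivy and I are the same type" - this is FALSE (a lie) because Leo is a knave and Ivy is a knight.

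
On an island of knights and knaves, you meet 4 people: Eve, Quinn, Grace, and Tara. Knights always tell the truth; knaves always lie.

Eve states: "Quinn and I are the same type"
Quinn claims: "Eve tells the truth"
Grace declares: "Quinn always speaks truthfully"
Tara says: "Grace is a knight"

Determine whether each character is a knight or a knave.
Eve is a knight.
Quinn is a knight.
Grace is a knight.
Tara is a knight.

Verification:
- Eve (knight) says "Quinn and I are the same type" - this is TRUE because Eve is a knight and Quinn is a knight.
- Quinn (knight) says "Eve tells the truth" - this is TRUE because Eve is a knight.
- Grace (knight) says "Quinn always speaks truthfully" - this is TRUE because Quinn is a knight.
- Tara (knight) says "Grace is a knight" - this is TRUE because Grace is a knight.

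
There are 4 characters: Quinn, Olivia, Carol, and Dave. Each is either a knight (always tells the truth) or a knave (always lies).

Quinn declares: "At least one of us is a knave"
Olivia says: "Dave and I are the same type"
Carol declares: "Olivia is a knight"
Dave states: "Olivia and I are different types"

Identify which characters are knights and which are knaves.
Quinn is a knight.
Olivia is a knave.
Carol is a knave.
Dave is a knight.

Verification:
- Quinn (knight) says "At least one of us is a knave" - this is TRUE because Olivia and Carol are knaves.
- Olivia (knave) says "Dave and I are the same type" - this is FALSE (a lie) because Olivia is a knave and Dave is a knight.
- Carol (knave) says "Olivia is a knight" - this is FALSE (a lie) because Olivia is a knave.
- Dave (knight) says "Olivia and I are different types" - this is TRUE because Dave is a knight and Olivia is a knave.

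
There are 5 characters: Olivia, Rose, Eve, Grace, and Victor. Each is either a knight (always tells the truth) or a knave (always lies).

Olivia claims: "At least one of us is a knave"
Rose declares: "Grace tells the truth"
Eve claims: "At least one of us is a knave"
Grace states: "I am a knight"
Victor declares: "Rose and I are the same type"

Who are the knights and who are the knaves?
Olivia is a knight.
Rose is a knight.
Eve is a knight.
Grace is a knight.
Victor is a knave.

Verification:
- Olivia (knight) says "At least one of us is a knave" - this is TRUE because Victor is a knave.
- Rose (knight) says "Grace tells the truth" - this is TRUE because Grace is a knight.
- Eve (knight) says "At least one of us is a knave" - this is TRUE because Victor is a knave.
- Grace (knight) says "I am a knight" - this is TRUE because Grace is a knight.
- Victor (knave) says "Rose and I are the same type" - this is FALSE (a lie) because Victor is a knave and Rose is a knight.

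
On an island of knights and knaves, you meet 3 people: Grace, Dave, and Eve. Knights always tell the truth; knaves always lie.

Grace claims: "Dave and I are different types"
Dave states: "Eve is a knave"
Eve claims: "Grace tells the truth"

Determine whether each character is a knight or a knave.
Grace is a knight.
Dave is a knave.
Eve is a knight.

Verification:
- Grace (knight) says "Dave and I are different types" - this is TRUE because Grace is a knight and Dave is a knave.
- Dave (knave) says "Eve is a knave" - this is FALSE (a lie) because Eve is a knight.
- Eve (knight) says "Grace tells the truth" - this is TRUE because Grace is a knight.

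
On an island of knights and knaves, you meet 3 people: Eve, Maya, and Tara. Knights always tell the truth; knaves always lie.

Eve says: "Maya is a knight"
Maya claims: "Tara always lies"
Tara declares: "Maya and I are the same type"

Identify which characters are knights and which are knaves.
Eve is a knight.
Maya is a knight.
Tara is a knave.

Verification:
- Eve (knight) says "Maya is a knight" - this is TRUE because Maya is a knight.
- Maya (knight) says "Tara always lies" - this is TRUE because Tara is a knave.
- Tara (knave) says "Maya and I are the same type" - this is FALSE (a lie) because Tara is a knave and Maya is a knight.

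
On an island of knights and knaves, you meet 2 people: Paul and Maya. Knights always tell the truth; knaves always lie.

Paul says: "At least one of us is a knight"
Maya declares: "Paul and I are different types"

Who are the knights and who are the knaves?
Paul is a knave.
Maya is a knave.

Verification:
- Paul (knave) says "At least one of us is a knight" - this is FALSE (a lie) because no one is a knight.
- Maya (knave) says "Paul and I are different types" - this is FALSE (a lie) because Maya is a knave and Paul is a knave.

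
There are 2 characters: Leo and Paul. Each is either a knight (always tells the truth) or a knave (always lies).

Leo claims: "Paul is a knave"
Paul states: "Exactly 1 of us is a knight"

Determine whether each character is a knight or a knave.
Leo is a knave.
Paul is a knight.

Verification:
- Leo (knave) says "Paul is a knave" - this is FALSE (a lie) because Paul is a knight.
- Paul (knight) says "Exactly 1 of us is a knight" - this is TRUE because there are 1 knights.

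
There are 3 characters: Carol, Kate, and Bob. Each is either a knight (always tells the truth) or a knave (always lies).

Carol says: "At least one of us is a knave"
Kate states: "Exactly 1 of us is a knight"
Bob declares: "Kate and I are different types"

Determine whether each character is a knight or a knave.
Carol is a knight.
Kate is a knave.
Bob is a knight.

Verification:
- Carol (knight) says "At least one of us is a knave" - this is TRUE because Kate is a knave.
- Kate (knave) says "Exactly 1 of us is a knight" - this is FALSE (a lie) because there are 2 knights.
- Bob (knight) says "Kate and I are different types" - this is TRUE because Bob is a knight and Kate is a knave.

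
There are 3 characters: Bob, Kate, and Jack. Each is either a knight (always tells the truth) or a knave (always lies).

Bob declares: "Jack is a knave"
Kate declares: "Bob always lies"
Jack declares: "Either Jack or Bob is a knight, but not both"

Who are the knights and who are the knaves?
Bob is a knave.
Kate is a knight.
Jack is a knight.

Verification:
- Bob (knave) says "Jack is a knave" - this is FALSE (a lie) because Jack is a knight.
- Kate (knight) says "Bob always lies" - this is TRUE because Bob is a knave.
- Jack (knight) says "Either Jack or Bob is a knight, but not both" - this is TRUE because Jack is a knight and Bob is a knave.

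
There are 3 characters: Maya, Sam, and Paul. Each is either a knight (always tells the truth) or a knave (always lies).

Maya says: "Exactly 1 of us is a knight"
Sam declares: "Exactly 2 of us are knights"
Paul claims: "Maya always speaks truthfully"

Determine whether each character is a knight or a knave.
Maya is a knave.
Sam is a knave.
Paul is a knave.

Verification:
- Maya (knave) says "Exactly 1 of us is a knight" - this is FALSE (a lie) because there are 0 knights.
- Sam (knave) says "Exactly 2 of us are knights" - this is FALSE (a lie) because there are 0 knights.
- Paul (knave) says "Maya always speaks truthfully" - this is FALSE (a lie) because Maya is a knave.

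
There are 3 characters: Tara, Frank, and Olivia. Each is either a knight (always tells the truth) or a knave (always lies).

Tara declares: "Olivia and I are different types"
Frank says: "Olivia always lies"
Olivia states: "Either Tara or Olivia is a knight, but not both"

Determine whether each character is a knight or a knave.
Tara is a knave.
Frank is a knight.
Olivia is a knave.

Verification:
- Tara (knave) says "Olivia and I are different types" - this is FALSE (a lie) because Tara is a knave and Olivia is a knave.
- Frank (knight) says "Olivia always lies" - this is TRUE because Olivia is a knave.
- Olivia (knave) says "Either Tara or Olivia is a knight, but not both" - this is FALSE (a lie) because Tara is a knave and Olivia is a knave.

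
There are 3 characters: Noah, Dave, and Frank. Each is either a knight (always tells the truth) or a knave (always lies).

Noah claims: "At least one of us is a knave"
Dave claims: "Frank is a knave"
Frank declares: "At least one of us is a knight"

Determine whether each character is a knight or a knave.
Noah is a knight.
Dave is a knave.
Frank is a knight.

Verification:
- Noah (knight) says "At least one of us is a knave" - this is TRUE because Dave is a knave.
- Dave (knave) says "Frank is a knave" - this is FALSE (a lie) because Frank is a knight.
- Frank (knight) says "At least one of us is a knight" - this is TRUE because Noah and Frank are knights.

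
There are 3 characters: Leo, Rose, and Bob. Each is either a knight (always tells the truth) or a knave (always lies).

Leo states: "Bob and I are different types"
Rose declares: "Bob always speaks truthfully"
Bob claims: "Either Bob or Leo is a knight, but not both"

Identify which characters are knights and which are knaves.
Leo is a knave.
Rose is a knave.
Bob is a knave.

Verification:
- Leo (knave) says "Bob and I are different types" - this is FALSE (a lie) because Leo is a knave and Bob is a knave.
- Rose (knave) says "Bob always speaks truthfully" - this is FALSE (a lie) because Bob is a knave.
- Bob (knave) says "Either Bob or Leo is a knight, but not both" - this is FALSE (a lie) because Bob is a knave and Leo is a knave.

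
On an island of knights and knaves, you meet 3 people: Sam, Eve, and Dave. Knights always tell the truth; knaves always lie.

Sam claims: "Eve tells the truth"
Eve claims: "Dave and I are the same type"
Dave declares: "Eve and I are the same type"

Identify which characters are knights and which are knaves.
Sam is a knight.
Eve is a knight.
Dave is a knight.

Verification:
- Sam (knight) says "Eve tells the truth" - this is TRUE because Eve is a knight.
- Eve (knight) says "Dave and I are the same type" - this is TRUE because Eve is a knight and Dave is a knight.
- Dave (knight) says "Eve and I are the same type" - this is TRUE because Dave is a knight and Eve is a knight.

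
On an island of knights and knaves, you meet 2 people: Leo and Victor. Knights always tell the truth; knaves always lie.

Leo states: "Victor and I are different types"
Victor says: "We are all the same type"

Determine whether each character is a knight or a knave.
Leo is a knight.
Victor is a knave.

Verification:
- Leo (knight) says "Victor and I are different types" - this is TRUE because Leo is a knight and Victor is a knave.
- Victor (knave) says "We are all the same type" - this is FALSE (a lie) because Leo is a knight and Victor is a knave.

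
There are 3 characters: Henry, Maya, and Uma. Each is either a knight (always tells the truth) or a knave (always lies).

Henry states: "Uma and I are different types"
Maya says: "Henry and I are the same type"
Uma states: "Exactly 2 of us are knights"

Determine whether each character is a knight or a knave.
Henry is a knight.
Maya is a knave.
Uma is a knave.

Verification:
- Henry (knight) says "Uma and I are different types" - this is TRUE because Henry is a knight and Uma is a knave.
- Maya (knave) says "Henry and I are the same type" - this is FALSE (a lie) because Maya is a knave and Henry is a knight.
- Uma (knave) says "Exactly 2 of us are knights" - this is FALSE (a lie) because there are 1 knights.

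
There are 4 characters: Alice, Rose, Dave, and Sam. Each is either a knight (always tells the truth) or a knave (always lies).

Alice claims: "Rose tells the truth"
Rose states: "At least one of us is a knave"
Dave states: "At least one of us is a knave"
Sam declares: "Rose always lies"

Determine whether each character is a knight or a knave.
Alice is a knight.
Rose is a knight.
Dave is a knight.
Sam is a knave.

Verification:
- Alice (knight) says "Rose tells the truth" - this is TRUE because Rose is a knight.
- Rose (knight) says "At least one of us is a knave" - this is TRUE because Sam is a knave.
- Dave (knight) says "At least one of us is a knave" - this is TRUE because Sam is a knave.
- Sam (knave) says "Rose always lies" - this is FALSE (a lie) because Rose is a knight.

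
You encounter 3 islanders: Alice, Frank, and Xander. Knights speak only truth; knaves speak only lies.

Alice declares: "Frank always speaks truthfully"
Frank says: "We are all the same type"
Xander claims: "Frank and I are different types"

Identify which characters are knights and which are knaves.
Alice is a knave.
Frank is a knave.
Xander is a knight.

Verification:
- Alice (knave) says "Frank always speaks truthfully" - this is FALSE (a lie) because Frank is a knave.
- Frank (knave) says "We are all the same type" - this is FALSE (a lie) because Xander is a knight and Alice and Frank are knaves.
- Xander (knight) says "Frank and I are different types" - this is TRUE because Xander is a knight and Frank is a knave.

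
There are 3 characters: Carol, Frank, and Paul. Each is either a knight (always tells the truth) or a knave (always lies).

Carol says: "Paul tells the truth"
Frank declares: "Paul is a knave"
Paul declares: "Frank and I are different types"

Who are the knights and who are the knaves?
Carol is a knight.
Frank is a knave.
Paul is a knight.

Verification:
- Carol (knight) says "Paul tells the truth" - this is TRUE because Paul is a knight.
- Frank (knave) says "Paul is a knave" - this is FALSE (a lie) because Paul is a knight.
- Paul (knight) says "Frank and I are different types" - this is TRUE because Paul is a knight and Frank is a knave.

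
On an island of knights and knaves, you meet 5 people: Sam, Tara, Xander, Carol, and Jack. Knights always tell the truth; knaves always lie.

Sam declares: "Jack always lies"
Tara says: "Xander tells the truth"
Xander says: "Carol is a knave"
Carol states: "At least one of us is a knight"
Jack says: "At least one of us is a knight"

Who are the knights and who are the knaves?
Sam is a knave.
Tara is a knave.
Xander is a knave.
Carol is a knight.
Jack is a knight.

Verification:
- Sam (knave) says "Jack always lies" - this is FALSE (a lie) because Jack is a knight.
- Tara (knave) says "Xander tells the truth" - this is FALSE (a lie) because Xander is a knave.
- Xander (knave) says "Carol is a knave" - this is FALSE (a lie) because Carol is a knight.
- Carol (knight) says "At least one of us is a knight" - this is TRUE because Carol and Jack are knights.
- Jack (knight) says "At least one of us is a knight" - this is TRUE because Carol and Jack are knights.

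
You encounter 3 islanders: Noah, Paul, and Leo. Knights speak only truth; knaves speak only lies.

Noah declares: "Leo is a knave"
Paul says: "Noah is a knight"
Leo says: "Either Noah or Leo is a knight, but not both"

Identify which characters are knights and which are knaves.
Noah is a knave.
Paul is a knave.
Leo is a knight.

Verification:
- Noah (knave) says "Leo is a knave" - this is FALSE (a lie) because Leo is a knight.
- Paul (knave) says "Noah is a knight" - this is FALSE (a lie) because Noah is a knave.
- Leo (knight) says "Either Noah or Leo is a knight, but not both" - this is TRUE because Noah is a knave and Leo is a knight.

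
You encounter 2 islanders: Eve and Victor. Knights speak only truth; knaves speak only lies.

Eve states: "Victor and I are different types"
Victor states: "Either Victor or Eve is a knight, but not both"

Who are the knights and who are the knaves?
Eve is a knave.
Victor is a knave.

Verification:
- Eve (knave) says "Victor and I are different types" - this is FALSE (a lie) because Eve is a knave and Victor is a knave.
- Victor (knave) says "Either Victor or Eve is a knight, but not both" - this is FALSE (a lie) because Victor is a knave and Eve is a knave.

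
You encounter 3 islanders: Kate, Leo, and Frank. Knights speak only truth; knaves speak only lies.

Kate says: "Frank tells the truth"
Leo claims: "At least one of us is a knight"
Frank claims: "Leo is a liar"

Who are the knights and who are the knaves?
Kate is a knave.
Leo is a knight.
Frank is a knave.

Verification:
- Kate (knave) says "Frank tells the truth" - this is FALSE (a lie) because Frank is a knave.
- Leo (knight) says "At least one of us is a knight" - this is TRUE because Leo is a knight.
- Frank (knave) says "Leo is a liar" - this is FALSE (a lie) because Leo is a knight.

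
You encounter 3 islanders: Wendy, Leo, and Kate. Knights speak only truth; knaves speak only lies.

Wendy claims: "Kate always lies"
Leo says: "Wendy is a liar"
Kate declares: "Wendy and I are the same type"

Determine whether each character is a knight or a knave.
Wendy is a knight.
Leo is a knave.
Kate is a knave.

Verification:
- Wendy (knight) says "Kate always lies" - this is TRUE because Kate is a knave.
- Leo (knave) says "Wendy is a liar" - this is FALSE (a lie) because Wendy is a knight.
- Kate (knave) says "Wendy and I are the same type" - this is FALSE (a lie) because Kate is a knave and Wendy is a knight.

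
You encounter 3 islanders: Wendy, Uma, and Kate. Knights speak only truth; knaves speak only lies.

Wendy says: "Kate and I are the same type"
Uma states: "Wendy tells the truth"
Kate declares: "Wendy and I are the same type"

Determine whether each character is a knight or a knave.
Wendy is a knight.
Uma is a knight.
Kate is a knight.

Verification:
- Wendy (knight) says "Kate and I are the same type" - this is TRUE because Wendy is a knight and Kate is a knight.
- Uma (knight) says "Wendy tells the truth" - this is TRUE because Wendy is a knight.
- Kate (knight) says "Wendy and I are the same type" - this is TRUE because Kate is a knight and Wendy is a knight.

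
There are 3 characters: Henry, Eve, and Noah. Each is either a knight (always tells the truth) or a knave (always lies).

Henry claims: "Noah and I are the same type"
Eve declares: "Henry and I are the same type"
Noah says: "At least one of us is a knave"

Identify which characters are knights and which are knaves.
Henry is a knight.
Eve is a knave.
Noah is a knight.

Verification:
- Henry (knight) says "Noah and I are the same type" - this is TRUE because Henry is a knight and Noah is a knight.
- Eve (knave) says "Henry and I are the same type" - this is FALSE (a lie) because Eve is a knave and Henry is a knight.
- Noah (knight) says "At least one of us is a knave" - this is TRUE because Eve is a knave.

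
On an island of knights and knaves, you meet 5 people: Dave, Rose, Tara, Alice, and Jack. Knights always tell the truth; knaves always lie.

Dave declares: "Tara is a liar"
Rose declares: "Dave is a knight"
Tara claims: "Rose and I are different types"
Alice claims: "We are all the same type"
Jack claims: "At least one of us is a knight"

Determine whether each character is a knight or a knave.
Dave is a knave.
Rose is a knave.
Tara is a knight.
Alice is a knave.
Jack is a knight.

Verification:
- Dave (knave) says "Tara is a liar" - this is FALSE (a lie) because Tara is a knight.
- Rose (knave) says "Dave is a knight" - this is FALSE (a lie) because Dave is a knave.
- Tara (knight) says "Rose and I are different types" - this is TRUE because Tara is a knight and Rose is a knave.
- Alice (knave) says "We are all the same type" - this is FALSE (a lie) because Tara and Jack are knights and Dave, Rose, and Alice are knaves.
- Jack (knight) says "At least one of us is a knight" - this is TRUE because Tara and Jack are knights.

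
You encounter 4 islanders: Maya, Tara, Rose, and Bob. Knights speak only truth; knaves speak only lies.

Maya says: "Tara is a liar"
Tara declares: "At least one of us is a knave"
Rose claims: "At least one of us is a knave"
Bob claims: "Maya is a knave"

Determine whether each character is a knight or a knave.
Maya is a knave.
Tara is a knight.
Rose is a knight.
Bob is a knight.

Verification:
- Maya (knave) says "Tara is a liar" - this is FALSE (a lie) because Tara is a knight.
- Tara (knight) says "At least one of us is a knave" - this is TRUE because Maya is a knave.
- Rose (knight) says "At least one of us is a knave" - this is TRUE because Maya is a knave.
- Bob (knight) says "Maya is a knave" - this is TRUE because Maya is a knave.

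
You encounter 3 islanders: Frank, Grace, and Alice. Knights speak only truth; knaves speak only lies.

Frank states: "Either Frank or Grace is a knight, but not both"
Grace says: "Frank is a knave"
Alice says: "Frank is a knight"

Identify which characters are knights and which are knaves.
Frank is a knight.
Grace is a knave.
Alice is a knight.

Verification:
- Frank (knight) says "Either Frank or Grace is a knight, but not both" - this is TRUE because Frank is a knight and Grace is a knave.
- Grace (knave) says "Frank is a knave" - this is FALSE (a lie) because Frank is a knight.
- Alice (knight) says "Frank is a knight" - this is TRUE because Frank is a knight.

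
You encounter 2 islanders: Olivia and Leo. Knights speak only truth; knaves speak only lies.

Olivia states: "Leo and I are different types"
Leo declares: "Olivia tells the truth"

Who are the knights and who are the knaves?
Olivia is a knave.
Leo is a knave.

Verification:
- Olivia (knave) says "Leo and I are different types" - this is FALSE (a lie) because Olivia is a knave and Leo is a knave.
- Leo (knave) says "Olivia tells the truth" - this is FALSE (a lie) because Olivia is a knave.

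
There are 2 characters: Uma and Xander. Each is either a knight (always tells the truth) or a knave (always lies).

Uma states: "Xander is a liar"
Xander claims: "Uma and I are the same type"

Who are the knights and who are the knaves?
Uma is a knight.
Xander is a knave.

Verification:
- Uma (knight) says "Xander is a liar" - this is TRUE because Xander is a knave.
- Xander (knave) says "Uma and I are the same type" - this is FALSE (a lie) because Xander is a knave and Uma is a knight.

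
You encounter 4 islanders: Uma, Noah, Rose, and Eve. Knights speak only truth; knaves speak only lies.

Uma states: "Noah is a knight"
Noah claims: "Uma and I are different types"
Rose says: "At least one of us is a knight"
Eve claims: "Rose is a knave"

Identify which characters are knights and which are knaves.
Uma is a knave.
Noah is a knave.
Rose is a knight.
Eve is a knave.

Verification:
- Uma (knave) says "Noah is a knight" - this is FALSE (a lie) because Noah is a knave.
- Noah (knave) says "Uma and I are different types" - this is FALSE (a lie) because Noah is a knave and Uma is a knave.
- Rose (knight) says "At least one of us is a knight" - this is TRUE because Rose is a knight.
- Eve (knave) says "Rose is a knave" - this is FALSE (a lie) because Rose is a knight.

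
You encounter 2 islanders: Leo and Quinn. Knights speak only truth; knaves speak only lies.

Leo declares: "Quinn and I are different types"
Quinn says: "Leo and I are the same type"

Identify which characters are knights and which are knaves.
Leo is a knight.
Quinn is a knave.

Verification:
- Leo (knight) says "Quinn and I are different types" - this is TRUE because Leo is a knight and Quinn is a knave.
- Quinn (knave) says "Leo and I are the same type" - this is FALSE (a lie) because Quinn is a knave and Leo is a knight.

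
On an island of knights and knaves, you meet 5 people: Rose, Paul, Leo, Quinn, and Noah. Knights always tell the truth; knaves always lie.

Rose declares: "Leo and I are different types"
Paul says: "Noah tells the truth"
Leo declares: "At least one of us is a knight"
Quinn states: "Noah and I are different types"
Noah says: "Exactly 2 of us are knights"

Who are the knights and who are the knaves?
Rose is a knave.
Paul is a knave.
Leo is a knave.
Quinn is a knave.
Noah is a knave.

Verification:
- Rose (knave) says "Leo and I are different types" - this is FALSE (a lie) because Rose is a knave and Leo is a knave.
- Paul (knave) says "Noah tells the truth" - this is FALSE (a lie) because Noah is a knave.
- Leo (knave) says "At least one of us is a knight" - this is FALSE (a lie) because no one is a knight.
- Quinn (knave) says "Noah and I are different types" - this is FALSE (a lie) because Quinn is a knave and Noah is a knave.
- Noah (knave) says "Exactly 2 of us are knights" - this is FALSE (a lie) because there are 0 knights.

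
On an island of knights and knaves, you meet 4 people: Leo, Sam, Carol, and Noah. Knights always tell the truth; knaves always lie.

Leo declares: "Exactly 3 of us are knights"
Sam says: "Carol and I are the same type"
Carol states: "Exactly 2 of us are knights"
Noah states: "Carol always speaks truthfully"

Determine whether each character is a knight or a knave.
Leo is a knave.
Sam is a knave.
Carol is a knight.
Noah is a knight.

Verification:
- Leo (knave) says "Exactly 3 of us are knights" - this is FALSE (a lie) because there are 2 knights.
- Sam (knave) says "Carol and I are the same type" - this is FALSE (a lie) because Sam is a knave and Carol is a knight.
- Carol (knight) says "Exactly 2 of us are knights" - this is TRUE because there are 2 knights.
- Noah (knight) says "Carol always speaks truthfully" - this is TRUE because Carol is a knight.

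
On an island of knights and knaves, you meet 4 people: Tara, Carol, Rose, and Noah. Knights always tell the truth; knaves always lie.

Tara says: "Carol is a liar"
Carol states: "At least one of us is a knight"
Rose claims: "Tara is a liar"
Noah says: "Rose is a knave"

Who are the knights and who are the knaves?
Tara is a knave.
Carol is a knight.
Rose is a knight.
Noah is a knave.

Verification:
- Tara (knave) says "Carol is a liar" - this is FALSE (a lie) because Carol is a knight.
- Carol (knight) says "At least one of us is a knight" - this is TRUE because Carol and Rose are knights.
- Rose (knight) says "Tara is a liar" - this is TRUE because Tara is a knave.
- Noah (knave) says "Rose is a knave" - this is FALSE (a lie) because Rose is a knight.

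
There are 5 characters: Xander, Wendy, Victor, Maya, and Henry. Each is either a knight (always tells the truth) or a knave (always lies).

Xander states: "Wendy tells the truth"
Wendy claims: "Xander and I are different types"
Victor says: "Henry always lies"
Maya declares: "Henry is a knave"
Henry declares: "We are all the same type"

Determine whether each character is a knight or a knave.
Xander is a knave.
Wendy is a knave.
Victor is a knight.
Maya is a knight.
Henry is a knave.

Verification:
- Xander (knave) says "Wendy tells the truth" - this is FALSE (a lie) because Wendy is a knave.
- Wendy (knave) says "Xander and I are different types" - this is FALSE (a lie) because Wendy is a knave and Xander is a knave.
- Victor (knight) says "Henry always lies" - this is TRUE because Henry is a knave.
- Maya (knight) says "Henry is a knave" - this is TRUE because Henry is a knave.
- Henry (knave) says "We are all the same type" - this is FALSE (a lie) because Victor and Maya are knights and Xander, Wendy, and Henry are knaves.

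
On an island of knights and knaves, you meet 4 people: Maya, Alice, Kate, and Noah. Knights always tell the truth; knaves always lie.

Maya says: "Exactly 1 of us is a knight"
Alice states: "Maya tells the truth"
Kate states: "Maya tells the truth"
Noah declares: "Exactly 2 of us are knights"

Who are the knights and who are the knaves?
Maya is a knave.
Alice is a knave.
Kate is a knave.
Noah is a knave.

Verification:
- Maya (knave) says "Exactly 1 of us is a knight" - this is FALSE (a lie) because there are 0 knights.
- Alice (knave) says "Maya tells the truth" - this is FALSE (a lie) because Maya is a knave.
- Kate (knave) says "Maya tells the truth" - this is FALSE (a lie) because Maya is a knave.
- Noah (knave) says "Exactly 2 of us are knights" - this is FALSE (a lie) because there are 0 knights.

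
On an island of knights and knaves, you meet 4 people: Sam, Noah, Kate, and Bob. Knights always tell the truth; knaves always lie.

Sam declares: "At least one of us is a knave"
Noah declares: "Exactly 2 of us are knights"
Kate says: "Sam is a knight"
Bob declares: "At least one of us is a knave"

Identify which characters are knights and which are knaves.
Sam is a knight.
Noah is a knave.
Kate is a knight.
Bob is a knight.

Verification:
- Sam (knight) says "At least one of us is a knave" - this is TRUE because Noah is a knave.
- Noah (knave) says "Exactly 2 of us are knights" - this is FALSE (a lie) because there are 3 knights.
- Kate (knight) says "Sam is a knight" - this is TRUE because Sam is a knight.
- Bob (knight) says "At least one of us is a knave" - this is TRUE because Noah is a knave.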